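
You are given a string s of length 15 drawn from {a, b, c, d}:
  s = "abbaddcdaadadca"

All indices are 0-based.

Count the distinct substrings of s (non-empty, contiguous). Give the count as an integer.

105

sorted suffixes:
  #0 SA[0]=14  'a'
  #1 SA[1]=8  'aadadca'
  #2 SA[2]=0  'abbaddcdaadadca'
  #3 SA[3]=9  'adadca'
  #4 SA[4]=11  'adca'
  #5 SA[5]=3  'addcdaadadca'
  #6 SA[6]=2  'baddcdaadadca'
  #7 SA[7]=1  'bbaddcdaadadca'
  #8 SA[8]=13  'ca'
  #9 SA[9]=6  'cdaadadca'
  #10 SA[10]=7  'daadadca'
  #11 SA[11]=10  'dadca'
  #12 SA[12]=12  'dca'
  #13 SA[13]=5  'dcdaadadca'
  #14 SA[14]=4  'ddcdaadadca'

SA = [14, 8, 0, 9, 11, 3, 2, 1, 13, 6, 7, 10, 12, 5, 4]
[i] adj suffixes → lcp
  [1] 14/8 → 1 ('a')
  [2] 8/0 → 1 ('a')
  [3] 0/9 → 1 ('a')
  [4] 9/11 → 2 ('ad')
  [5] 11/3 → 2 ('ad')
  [6] 3/2 → 0 ('')
  [7] 2/1 → 1 ('b')
  [8] 1/13 → 0 ('')
  [9] 13/6 → 1 ('c')
  [10] 6/7 → 0 ('')
  [11] 7/10 → 2 ('da')
  [12] 10/12 → 1 ('d')
  [13] 12/5 → 2 ('dc')
  [14] 5/4 → 1 ('d')

n(n+1)/2 = 15·16/2 = 120
Σ LCP = 0 + 1 + 1 + 1 + 2 + 2 + 0 + 1 + 0 + 1 + 0 + 2 + 1 + 2 + 1 = 15
distinct = 120 − 15 = 105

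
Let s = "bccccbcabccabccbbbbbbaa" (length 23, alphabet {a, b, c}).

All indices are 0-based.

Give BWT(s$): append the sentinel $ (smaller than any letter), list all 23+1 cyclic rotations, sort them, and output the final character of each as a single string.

rank  rotation                  last
    0  $bccccbcabccabccbbbbbbaa  a
    1  a$bccccbcabccabccbbbbbba  a
    2  aa$bccccbcabccabccbbbbbb  b
    3  abccabccbbbbbbaa$bccccbc  c
    4  abccbbbbbbaa$bccccbcabcc  c
    5  baa$bccccbcabccabccbbbbb  b
    6  bbaa$bccccbcabccabccbbbb  b
    7  bbbaa$bccccbcabccabccbbb  b
    8  bbbbaa$bccccbcabccabccbb  b
    9  bbbbbaa$bccccbcabccabccb  b
   10  bbbbbbaa$bccccbcabccabcc  c
   11  bcabccabccbbbbbbaa$bcccc  c
   12  bccabccbbbbbbaa$bccccbca  a
   13  bccbbbbbbaa$bccccbcabcca  a
   14  bccccbcabccabccbbbbbbaa$  $
   15  cabccabccbbbbbbaa$bccccb  b
   16  cabccbbbbbbaa$bccccbcabc  c
   17  cbbbbbbaa$bccccbcabccabc  c
   18  cbcabccabccbbbbbbaa$bccc  c
   19  ccabccbbbbbbaa$bccccbcab  b
   20  ccbbbbbbaa$bccccbcabccab  b
   21  ccbcabccabccbbbbbbaa$bcc  c
   22  cccbcabccabccbbbbbbaa$bc  c
   23  ccccbcabccabccbbbbbbaa$b  b

aabccbbbbbccaa$bcccbbccb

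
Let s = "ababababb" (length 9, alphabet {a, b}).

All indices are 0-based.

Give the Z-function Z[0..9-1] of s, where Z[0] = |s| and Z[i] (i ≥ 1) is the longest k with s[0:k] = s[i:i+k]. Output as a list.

Z[0]=9
i=1: fresh scan; Z[1]=0
i=2: fresh scan; Z[2]=6 grow→box=[2,8)
i=3: min(r-i=5, Z[1]=0)=0; Z[3]=0
i=4: min(r-i=4, Z[2]=6)=4; Z[4]=4
i=5: min(r-i=3, Z[3]=0)=0; Z[5]=0
i=6: min(r-i=2, Z[4]=4)=2; Z[6]=2
i=7: min(r-i=1, Z[5]=0)=0; Z[7]=0
i=8: fresh scan; Z[8]=0

[9, 0, 6, 0, 4, 0, 2, 0, 0]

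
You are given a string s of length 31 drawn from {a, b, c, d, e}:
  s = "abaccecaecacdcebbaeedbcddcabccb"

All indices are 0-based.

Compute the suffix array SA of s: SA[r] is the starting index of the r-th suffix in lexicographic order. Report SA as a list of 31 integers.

rank→(start, suffix):
  0 → (0, 'abaccecaecacdcebbaeedbcddcabccb')
  1 → (26, 'abccb')
  2 → (2, 'accecaecacdcebbaeedbcddcabccb')
  3 → (10, 'acdcebbaeedbcddcabccb')
  4 → (7, 'aecacdcebbaeedbcddcabccb')
  5 → (17, 'aeedbcddcabccb')
  6 → (30, 'b')
  7 → (1, 'baccecaecacdcebbaeedbcddcabccb')
  8 → (16, 'baeedbcddcabccb')
  9 → (15, 'bbaeedbcddcabccb')
  10 → (27, 'bccb')
  11 → (21, 'bcddcabccb')
  12 → (25, 'cabccb')
  13 → (9, 'cacdcebbaeedbcddcabccb')
  14 → (6, 'caecacdcebbaeedbcddcabccb')
  15 → (29, 'cb')
  16 → (28, 'ccb')
  17 → (3, 'ccecaecacdcebbaeedbcddcabccb')
  18 → (11, 'cdcebbaeedbcddcabccb')
  19 → (22, 'cddcabccb')
  20 → (13, 'cebbaeedbcddcabccb')
  21 → (4, 'cecaecacdcebbaeedbcddcabccb')
  22 → (20, 'dbcddcabccb')
  23 → (24, 'dcabccb')
  24 → (12, 'dcebbaeedbcddcabccb')
  25 → (23, 'ddcabccb')
  26 → (14, 'ebbaeedbcddcabccb')
  27 → (8, 'ecacdcebbaeedbcddcabccb')
  28 → (5, 'ecaecacdcebbaeedbcddcabccb')
  29 → (19, 'edbcddcabccb')
  30 → (18, 'eedbcddcabccb')

[0, 26, 2, 10, 7, 17, 30, 1, 16, 15, 27, 21, 25, 9, 6, 29, 28, 3, 11, 22, 13, 4, 20, 24, 12, 23, 14, 8, 5, 19, 18]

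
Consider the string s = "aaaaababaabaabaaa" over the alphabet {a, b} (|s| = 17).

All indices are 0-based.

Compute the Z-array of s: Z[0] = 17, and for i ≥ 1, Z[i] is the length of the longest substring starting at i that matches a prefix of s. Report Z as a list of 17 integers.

[17, 4, 3, 2, 1, 0, 1, 0, 2, 1, 0, 2, 1, 0, 3, 2, 1]

Z[0]=17
i=1: outside box; Z[1]=4 extend→box=[1,5)
i=2: min(r-i=3, Z[1]=4)=3; Z[2]=3
i=3: min(r-i=2, Z[2]=3)=2; Z[3]=2
i=4: min(r-i=1, Z[3]=2)=1; Z[4]=1
i=5: outside box; Z[5]=0
i=6: outside box; Z[6]=1 extend→box=[6,7)
i=7: outside box; Z[7]=0
i=8: outside box; Z[8]=2 extend→box=[8,10)
i=9: min(r-i=1, Z[1]=4)=1; Z[9]=1
i=10: outside box; Z[10]=0
i=11: outside box; Z[11]=2 extend→box=[11,13)
i=12: min(r-i=1, Z[1]=4)=1; Z[12]=1
i=13: outside box; Z[13]=0
i=14: outside box; Z[14]=3 extend→box=[14,17)
i=15: min(r-i=2, Z[1]=4)=2; Z[15]=2
i=16: min(r-i=1, Z[2]=3)=1; Z[16]=1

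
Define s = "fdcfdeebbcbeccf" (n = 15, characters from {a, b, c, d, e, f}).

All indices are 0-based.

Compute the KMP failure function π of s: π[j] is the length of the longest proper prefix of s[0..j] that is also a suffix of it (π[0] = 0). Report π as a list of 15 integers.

π[0] = 0
j=1 s[j]='d': π[1]=0 (border '')
j=2 s[j]='c': π[2]=0 (border '')
j=3 s[j]='f': π[3]=1 (border 'f')
j=4 s[j]='d': π[4]=2 (border 'fd')
j=5 s[j]='e': k: 2→0; π[5]=0 (border '')
j=6 s[j]='e': π[6]=0 (border '')
j=7 s[j]='b': π[7]=0 (border '')
j=8 s[j]='b': π[8]=0 (border '')
j=9 s[j]='c': π[9]=0 (border '')
j=10 s[j]='b': π[10]=0 (border '')
j=11 s[j]='e': π[11]=0 (border '')
j=12 s[j]='c': π[12]=0 (border '')
j=13 s[j]='c': π[13]=0 (border '')
j=14 s[j]='f': π[14]=1 (border 'f')

[0, 0, 0, 1, 2, 0, 0, 0, 0, 0, 0, 0, 0, 0, 1]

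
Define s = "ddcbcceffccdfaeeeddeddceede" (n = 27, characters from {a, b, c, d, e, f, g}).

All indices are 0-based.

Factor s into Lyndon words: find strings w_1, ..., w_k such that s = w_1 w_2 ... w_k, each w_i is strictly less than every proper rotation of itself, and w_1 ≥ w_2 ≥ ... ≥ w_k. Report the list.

emit factor 1: 'd' (i=0, period=1)
emit factor 2: 'd' (i=1, period=1)
emit factor 3: 'c' (i=2, period=1)
emit factor 4: 'bcceffccdf' (i=3, period=10)
emit factor 5: 'aeeeddeddceede' (i=13, period=14)

["d", "d", "c", "bcceffccdf", "aeeeddeddceede"]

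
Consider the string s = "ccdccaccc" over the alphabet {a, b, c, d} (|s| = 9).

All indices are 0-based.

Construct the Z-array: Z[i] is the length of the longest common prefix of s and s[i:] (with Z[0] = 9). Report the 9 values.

Z[0]=9
i=1: i≥r, start 0; Z[1]=1 grow→box=[1,2)
i=2: i≥r, start 0; Z[2]=0
i=3: i≥r, start 0; Z[3]=2 grow→box=[3,5)
i=4: min(r-i=1, Z[1]=1)=1; Z[4]=1
i=5: i≥r, start 0; Z[5]=0
i=6: i≥r, start 0; Z[6]=2 grow→box=[6,8)
i=7: min(r-i=1, Z[1]=1)=1; Z[7]=2 grow→box=[7,9)
i=8: min(r-i=1, Z[1]=1)=1; Z[8]=1

[9, 1, 0, 2, 1, 0, 2, 2, 1]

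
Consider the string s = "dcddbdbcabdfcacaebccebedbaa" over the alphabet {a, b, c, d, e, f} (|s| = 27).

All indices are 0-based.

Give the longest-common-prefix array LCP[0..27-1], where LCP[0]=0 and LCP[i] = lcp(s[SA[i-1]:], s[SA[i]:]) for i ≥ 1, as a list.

rank→(start, suffix):
  0 → (26, 'a')
  1 → (25, 'aa')
  2 → (8, 'abdfcacaebccebedbaa')
  3 → (13, 'acaebccebedbaa')
  4 → (15, 'aebccebedbaa')
  5 → (24, 'baa')
  6 → (6, 'bcabdfcacaebccebedbaa')
  7 → (17, 'bccebedbaa')
  8 → (4, 'bdbcabdfcacaebccebedbaa')
  9 → (9, 'bdfcacaebccebedbaa')
  10 → (21, 'bedbaa')
  11 → (7, 'cabdfcacaebccebedbaa')
  12 → (12, 'cacaebccebedbaa')
  13 → (14, 'caebccebedbaa')
  14 → (18, 'ccebedbaa')
  15 → (1, 'cddbdbcabdfcacaebccebedbaa')
  16 → (19, 'cebedbaa')
  17 → (23, 'dbaa')
  18 → (5, 'dbcabdfcacaebccebedbaa')
  19 → (3, 'dbdbcabdfcacaebccebedbaa')
  20 → (0, 'dcddbdbcabdfcacaebccebedbaa')
  21 → (2, 'ddbdbcabdfcacaebccebedbaa')
  22 → (10, 'dfcacaebccebedbaa')
  23 → (16, 'ebccebedbaa')
  24 → (20, 'ebedbaa')
  25 → (22, 'edbaa')
  26 → (11, 'fcacaebccebedbaa')

SA = [26, 25, 8, 13, 15, 24, 6, 17, 4, 9, 21, 7, 12, 14, 18, 1, 19, 23, 5, 3, 0, 2, 10, 16, 20, 22, 11]
[i] adj suffixes → lcp
  [1] 26/25 → 1 ('a')
  [2] 25/8 → 1 ('a')
  [3] 8/13 → 1 ('a')
  [4] 13/15 → 1 ('a')
  [5] 15/24 → 0 ('')
  [6] 24/6 → 1 ('b')
  [7] 6/17 → 2 ('bc')
  [8] 17/4 → 1 ('b')
  [9] 4/9 → 2 ('bd')
  [10] 9/21 → 1 ('b')
  [11] 21/7 → 0 ('')
  [12] 7/12 → 2 ('ca')
  [13] 12/14 → 2 ('ca')
  [14] 14/18 → 1 ('c')
  [15] 18/1 → 1 ('c')
  [16] 1/19 → 1 ('c')
  [17] 19/23 → 0 ('')
  [18] 23/5 → 2 ('db')
  [19] 5/3 → 2 ('db')
  [20] 3/0 → 1 ('d')
  [21] 0/2 → 1 ('d')
  [22] 2/10 → 1 ('d')
  [23] 10/16 → 0 ('')
  [24] 16/20 → 2 ('eb')
  [25] 20/22 → 1 ('e')
  [26] 22/11 → 0 ('')

[0, 1, 1, 1, 1, 0, 1, 2, 1, 2, 1, 0, 2, 2, 1, 1, 1, 0, 2, 2, 1, 1, 1, 0, 2, 1, 0]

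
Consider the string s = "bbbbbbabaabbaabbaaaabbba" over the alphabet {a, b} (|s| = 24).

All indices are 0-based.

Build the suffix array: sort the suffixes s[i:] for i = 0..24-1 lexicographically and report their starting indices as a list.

sorted suffixes:
  #0 SA[0]=23  'a'
  #1 SA[1]=16  'aaaabbba'
  #2 SA[2]=17  'aaabbba'
  #3 SA[3]=12  'aabbaaaabbba'
  #4 SA[4]=8  'aabbaabbaaaabbba'
  #5 SA[5]=18  'aabbba'
  #6 SA[6]=6  'abaabbaabbaaaabbba'
  #7 SA[7]=13  'abbaaaabbba'
  #8 SA[8]=9  'abbaabbaaaabbba'
  #9 SA[9]=19  'abbba'
  #10 SA[10]=22  'ba'
  #11 SA[11]=15  'baaaabbba'
  #12 SA[12]=11  'baabbaaaabbba'
  #13 SA[13]=7  'baabbaabbaaaabbba'
  #14 SA[14]=5  'babaabbaabbaaaabbba'
  #15 SA[15]=21  'bba'
  #16 SA[16]=14  'bbaaaabbba'
  #17 SA[17]=10  'bbaabbaaaabbba'
  #18 SA[18]=4  'bbabaabbaabbaaaabbba'
  #19 SA[19]=20  'bbba'
  #20 SA[20]=3  'bbbabaabbaabbaaaabbba'
  #21 SA[21]=2  'bbbbabaabbaabbaaaabbba'
  #22 SA[22]=1  'bbbbbabaabbaabbaaaabbba'
  #23 SA[23]=0  'bbbbbbabaabbaabbaaaabbba'

[23, 16, 17, 12, 8, 18, 6, 13, 9, 19, 22, 15, 11, 7, 5, 21, 14, 10, 4, 20, 3, 2, 1, 0]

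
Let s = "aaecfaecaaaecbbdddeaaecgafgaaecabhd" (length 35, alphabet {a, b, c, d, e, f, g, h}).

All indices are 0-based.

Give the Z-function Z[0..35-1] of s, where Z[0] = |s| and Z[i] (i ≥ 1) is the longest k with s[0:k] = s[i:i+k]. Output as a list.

[35, 1, 0, 0, 0, 1, 0, 0, 2, 4, 1, 0, 0, 0, 0, 0, 0, 0, 0, 4, 1, 0, 0, 0, 1, 0, 0, 4, 1, 0, 0, 1, 0, 0, 0]

Z[0]=35
i=1: fresh scan; Z[1]=1 grow→box=[1,2)
i=2: fresh scan; Z[2]=0
i=3: fresh scan; Z[3]=0
i=4: fresh scan; Z[4]=0
i=5: fresh scan; Z[5]=1 grow→box=[5,6)
i=6: fresh scan; Z[6]=0
i=7: fresh scan; Z[7]=0
i=8: fresh scan; Z[8]=2 grow→box=[8,10)
i=9: min(r-i=1, Z[1]=1)=1; Z[9]=4 grow→box=[9,13)
i=10: min(r-i=3, Z[1]=1)=1; Z[10]=1
i=11: min(r-i=2, Z[2]=0)=0; Z[11]=0
i=12: min(r-i=1, Z[3]=0)=0; Z[12]=0
i=13: fresh scan; Z[13]=0
i=14: fresh scan; Z[14]=0
i=15: fresh scan; Z[15]=0
i=16: fresh scan; Z[16]=0
i=17: fresh scan; Z[17]=0
i=18: fresh scan; Z[18]=0
i=19: fresh scan; Z[19]=4 grow→box=[19,23)
i=20: min(r-i=3, Z[1]=1)=1; Z[20]=1
i=21: min(r-i=2, Z[2]=0)=0; Z[21]=0
i=22: min(r-i=1, Z[3]=0)=0; Z[22]=0
i=23: fresh scan; Z[23]=0
i=24: fresh scan; Z[24]=1 grow→box=[24,25)
i=25: fresh scan; Z[25]=0
i=26: fresh scan; Z[26]=0
i=27: fresh scan; Z[27]=4 grow→box=[27,31)
i=28: min(r-i=3, Z[1]=1)=1; Z[28]=1
i=29: min(r-i=2, Z[2]=0)=0; Z[29]=0
i=30: min(r-i=1, Z[3]=0)=0; Z[30]=0
i=31: fresh scan; Z[31]=1 grow→box=[31,32)
i=32: fresh scan; Z[32]=0
i=33: fresh scan; Z[33]=0
i=34: fresh scan; Z[34]=0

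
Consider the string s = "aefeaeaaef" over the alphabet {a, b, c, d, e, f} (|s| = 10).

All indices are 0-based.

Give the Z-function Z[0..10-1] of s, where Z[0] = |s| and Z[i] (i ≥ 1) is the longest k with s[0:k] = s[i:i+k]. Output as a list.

Z[0]=10
i=1: i≥r, start 0; Z[1]=0
i=2: i≥r, start 0; Z[2]=0
i=3: i≥r, start 0; Z[3]=0
i=4: i≥r, start 0; Z[4]=2 extend→box=[4,6)
i=5: min(r-i=1, Z[1]=0)=0; Z[5]=0
i=6: i≥r, start 0; Z[6]=1 extend→box=[6,7)
i=7: i≥r, start 0; Z[7]=3 extend→box=[7,10)
i=8: min(r-i=2, Z[1]=0)=0; Z[8]=0
i=9: min(r-i=1, Z[2]=0)=0; Z[9]=0

[10, 0, 0, 0, 2, 0, 1, 3, 0, 0]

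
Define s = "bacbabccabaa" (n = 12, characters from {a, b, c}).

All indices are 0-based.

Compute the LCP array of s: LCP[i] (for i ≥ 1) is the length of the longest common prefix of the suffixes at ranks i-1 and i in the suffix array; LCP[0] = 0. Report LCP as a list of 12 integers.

[0, 1, 1, 2, 1, 0, 2, 2, 1, 0, 1, 1]

rank→(start, suffix):
  0 → (11, 'a')
  1 → (10, 'aa')
  2 → (8, 'abaa')
  3 → (4, 'abccabaa')
  4 → (1, 'acbabccabaa')
  5 → (9, 'baa')
  6 → (3, 'babccabaa')
  7 → (0, 'bacbabccabaa')
  8 → (5, 'bccabaa')
  9 → (7, 'cabaa')
  10 → (2, 'cbabccabaa')
  11 → (6, 'ccabaa')

SA = [11, 10, 8, 4, 1, 9, 3, 0, 5, 7, 2, 6]
[i] adj suffixes → lcp
  [1] 11/10 → 1 ('a')
  [2] 10/8 → 1 ('a')
  [3] 8/4 → 2 ('ab')
  [4] 4/1 → 1 ('a')
  [5] 1/9 → 0 ('')
  [6] 9/3 → 2 ('ba')
  [7] 3/0 → 2 ('ba')
  [8] 0/5 → 1 ('b')
  [9] 5/7 → 0 ('')
  [10] 7/2 → 1 ('c')
  [11] 2/6 → 1 ('c')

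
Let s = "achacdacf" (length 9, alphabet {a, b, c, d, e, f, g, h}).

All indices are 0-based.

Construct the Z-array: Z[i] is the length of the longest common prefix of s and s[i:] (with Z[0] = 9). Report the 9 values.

Z[0]=9
i=1: outside box; Z[1]=0
i=2: outside box; Z[2]=0
i=3: outside box; Z[3]=2 extend→box=[3,5)
i=4: min(r-i=1, Z[1]=0)=0; Z[4]=0
i=5: outside box; Z[5]=0
i=6: outside box; Z[6]=2 extend→box=[6,8)
i=7: min(r-i=1, Z[1]=0)=0; Z[7]=0
i=8: outside box; Z[8]=0

[9, 0, 0, 2, 0, 0, 2, 0, 0]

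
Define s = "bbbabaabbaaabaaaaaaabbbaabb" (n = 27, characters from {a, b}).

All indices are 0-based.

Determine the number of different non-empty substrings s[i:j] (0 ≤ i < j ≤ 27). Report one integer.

299

rank | idx | suffix
   0 |  13 | aaaaaaabbbaabb
   1 |  14 | aaaaaabbbaabb
   2 |  15 | aaaaabbbaabb
   3 |  16 | aaaabbbaabb
   4 |   9 | aaabaaaaaaabbbaabb
   5 |  17 | aaabbbaabb
   6 |  10 | aabaaaaaaabbbaabb
   7 |  23 | aabb
   8 |   5 | aabbaaabaaaaaaabbbaabb
   9 |  18 | aabbbaabb
  10 |  11 | abaaaaaaabbbaabb
  11 |   3 | abaabbaaabaaaaaaabbbaabb
  12 |  24 | abb
  13 |   6 | abbaaabaaaaaaabbbaabb
  14 |  19 | abbbaabb
  15 |  26 | b
  16 |  12 | baaaaaaabbbaabb
  17 |   8 | baaabaaaaaaabbbaabb
  18 |  22 | baabb
  19 |   4 | baabbaaabaaaaaaabbbaabb
  20 |   2 | babaabbaaabaaaaaaabbbaabb
  21 |  25 | bb
  22 |   7 | bbaaabaaaaaaabbbaabb
  23 |  21 | bbaabb
  24 |   1 | bbabaabbaaabaaaaaaabbbaabb
  25 |  20 | bbbaabb
  26 |   0 | bbbabaabbaaabaaaaaaabbbaabb

SA = [13, 14, 15, 16, 9, 17, 10, 23, 5, 18, 11, 3, 24, 6, 19, 26, 12, 8, 22, 4, 2, 25, 7, 21, 1, 20, 0]
rank  pair      lcp
   1  s[13:],s[14:]  6  'aaaaaa'
   2  s[14:],s[15:]  5  'aaaaa'
   3  s[15:],s[16:]  4  'aaaa'
   4  s[16:],s[9:]  3  'aaa'
   5  s[9:],s[17:]  4  'aaab'
   6  s[17:],s[10:]  2  'aa'
   7  s[10:],s[23:]  3  'aab'
   8  s[23:],s[5:]  4  'aabb'
   9  s[5:],s[18:]  4  'aabb'
  10  s[18:],s[11:]  1  'a'
  11  s[11:],s[3:]  4  'abaa'
  12  s[3:],s[24:]  2  'ab'
  13  s[24:],s[6:]  3  'abb'
  14  s[6:],s[19:]  3  'abb'
  15  s[19:],s[26:]  0  ''
  16  s[26:],s[12:]  1  'b'
  17  s[12:],s[8:]  4  'baaa'
  18  s[8:],s[22:]  3  'baa'
  19  s[22:],s[4:]  5  'baabb'
  20  s[4:],s[2:]  2  'ba'
  21  s[2:],s[25:]  1  'b'
  22  s[25:],s[7:]  2  'bb'
  23  s[7:],s[21:]  4  'bbaa'
  24  s[21:],s[1:]  3  'bba'
  25  s[1:],s[20:]  2  'bb'
  26  s[20:],s[0:]  4  'bbba'

n(n+1)/2 = 27·28/2 = 378
Σ LCP = 0 + 6 + 5 + 4 + 3 + 4 + 2 + 3 + 4 + 4 + 1 + 4 + 2 + 3 + 3 + 0 + 1 + 4 + 3 + 5 + 2 + 1 + 2 + 4 + 3 + 2 + 4 = 79
distinct = 378 − 79 = 299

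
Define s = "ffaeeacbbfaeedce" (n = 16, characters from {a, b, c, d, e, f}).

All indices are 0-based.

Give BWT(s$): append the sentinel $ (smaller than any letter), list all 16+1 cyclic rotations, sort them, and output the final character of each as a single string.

eeffcbadeceeaafb$

rank  rotation           last
    0  $ffaeeacbbfaeedce  e
    1  acbbfaeedce$ffaee  e
    2  aeeacbbfaeedce$ff  f
    3  aeedce$ffaeeacbbf  f
    4  bbfaeedce$ffaeeac  c
    5  bfaeedce$ffaeeacb  b
    6  cbbfaeedce$ffaeea  a
    7  ce$ffaeeacbbfaeed  d
    8  dce$ffaeeacbbfaee  e
    9  e$ffaeeacbbfaeedc  c
   10  eacbbfaeedce$ffae  e
   11  edce$ffaeeacbbfae  e
   12  eeacbbfaeedce$ffa  a
   13  eedce$ffaeeacbbfa  a
   14  faeeacbbfaeedce$f  f
   15  faeedce$ffaeeacbb  b
   16  ffaeeacbbfaeedce$  $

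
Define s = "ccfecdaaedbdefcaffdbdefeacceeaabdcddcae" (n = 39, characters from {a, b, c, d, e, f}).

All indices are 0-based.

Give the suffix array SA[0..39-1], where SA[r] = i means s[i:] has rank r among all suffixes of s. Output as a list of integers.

[29, 6, 30, 24, 37, 7, 15, 31, 10, 19, 36, 14, 25, 0, 4, 33, 26, 1, 5, 9, 18, 35, 32, 34, 11, 20, 38, 28, 23, 3, 8, 27, 12, 21, 13, 17, 22, 2, 16]

rank | idx | suffix
   0 |  29 | aabdcddcae
   1 |   6 | aaedbdefcaffdbdefeacceeaabdcddcae
   2 |  30 | abdcddcae
   3 |  24 | acceeaabdcddcae
   4 |  37 | ae
   5 |   7 | aedbdefcaffdbdefeacceeaabdcddcae
   6 |  15 | affdbdefeacceeaabdcddcae
   7 |  31 | bdcddcae
   8 |  10 | bdefcaffdbdefeacceeaabdcddcae
   9 |  19 | bdefeacceeaabdcddcae
  10 |  36 | cae
  11 |  14 | caffdbdefeacceeaabdcddcae
  12 |  25 | cceeaabdcddcae
  13 |   0 | ccfecdaaedbdefcaffdbdefeacceeaabdcddcae
  14 |   4 | cdaaedbdefcaffdbdefeacceeaabdcddcae
  15 |  33 | cddcae
  16 |  26 | ceeaabdcddcae
  17 |   1 | cfecdaaedbdefcaffdbdefeacceeaabdcddcae
  18 |   5 | daaedbdefcaffdbdefeacceeaabdcddcae
  19 |   9 | dbdefcaffdbdefeacceeaabdcddcae
  20 |  18 | dbdefeacceeaabdcddcae
  21 |  35 | dcae
  22 |  32 | dcddcae
  23 |  34 | ddcae
  24 |  11 | defcaffdbdefeacceeaabdcddcae
  25 |  20 | defeacceeaabdcddcae
  26 |  38 | e
  27 |  28 | eaabdcddcae
  28 |  23 | eacceeaabdcddcae
  29 |   3 | ecdaaedbdefcaffdbdefeacceeaabdcddcae
  30 |   8 | edbdefcaffdbdefeacceeaabdcddcae
  31 |  27 | eeaabdcddcae
  32 |  12 | efcaffdbdefeacceeaabdcddcae
  33 |  21 | efeacceeaabdcddcae
  34 |  13 | fcaffdbdefeacceeaabdcddcae
  35 |  17 | fdbdefeacceeaabdcddcae
  36 |  22 | feacceeaabdcddcae
  37 |   2 | fecdaaedbdefcaffdbdefeacceeaabdcddcae
  38 |  16 | ffdbdefeacceeaabdcddcae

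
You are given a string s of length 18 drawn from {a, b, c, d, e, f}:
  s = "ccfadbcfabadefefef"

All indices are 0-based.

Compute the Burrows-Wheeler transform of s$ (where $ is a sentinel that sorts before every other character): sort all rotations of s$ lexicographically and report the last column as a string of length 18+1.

fffbad$bcaaffdeccee

rank  rotation             last
    0  $ccfadbcfabadefefef  f
    1  abadefefef$ccfadbcf  f
    2  adbcfabadefefef$ccf  f
    3  adefefef$ccfadbcfab  b
    4  badefefef$ccfadbcfa  a
    5  bcfabadefefef$ccfad  d
    6  ccfadbcfabadefefef$  $
    7  cfabadefefef$ccfadb  b
    8  cfadbcfabadefefef$c  c
    9  dbcfabadefefef$ccfa  a
   10  defefef$ccfadbcfaba  a
   11  ef$ccfadbcfabadefef  f
   12  efef$ccfadbcfabadef  f
   13  efefef$ccfadbcfabad  d
   14  f$ccfadbcfabadefefe  e
   15  fabadefefef$ccfadbc  c
   16  fadbcfabadefefef$cc  c
   17  fef$ccfadbcfabadefe  e
   18  fefef$ccfadbcfabade  e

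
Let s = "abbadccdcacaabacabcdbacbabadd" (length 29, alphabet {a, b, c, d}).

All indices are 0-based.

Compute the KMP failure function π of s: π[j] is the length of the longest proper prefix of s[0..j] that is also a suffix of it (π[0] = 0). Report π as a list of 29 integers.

[0, 0, 0, 1, 0, 0, 0, 0, 0, 1, 0, 1, 1, 2, 1, 0, 1, 2, 0, 0, 0, 1, 0, 0, 1, 2, 1, 0, 0]

π[0] = 0
j=1 s[j]='b': π[1]=0 (border '')
j=2 s[j]='b': π[2]=0 (border '')
j=3 s[j]='a': π[3]=1 (border 'a')
j=4 s[j]='d': k: 1→0; π[4]=0 (border '')
j=5 s[j]='c': π[5]=0 (border '')
j=6 s[j]='c': π[6]=0 (border '')
j=7 s[j]='d': π[7]=0 (border '')
j=8 s[j]='c': π[8]=0 (border '')
j=9 s[j]='a': π[9]=1 (border 'a')
j=10 s[j]='c': k: 1→0; π[10]=0 (border '')
j=11 s[j]='a': π[11]=1 (border 'a')
j=12 s[j]='a': k: 1→0; π[12]=1 (border 'a')
j=13 s[j]='b': π[13]=2 (border 'ab')
j=14 s[j]='a': k: 2→0; π[14]=1 (border 'a')
j=15 s[j]='c': k: 1→0; π[15]=0 (border '')
j=16 s[j]='a': π[16]=1 (border 'a')
j=17 s[j]='b': π[17]=2 (border 'ab')
j=18 s[j]='c': k: 2→0; π[18]=0 (border '')
j=19 s[j]='d': π[19]=0 (border '')
j=20 s[j]='b': π[20]=0 (border '')
j=21 s[j]='a': π[21]=1 (border 'a')
j=22 s[j]='c': k: 1→0; π[22]=0 (border '')
j=23 s[j]='b': π[23]=0 (border '')
j=24 s[j]='a': π[24]=1 (border 'a')
j=25 s[j]='b': π[25]=2 (border 'ab')
j=26 s[j]='a': k: 2→0; π[26]=1 (border 'a')
j=27 s[j]='d': k: 1→0; π[27]=0 (border '')
j=28 s[j]='d': π[28]=0 (border '')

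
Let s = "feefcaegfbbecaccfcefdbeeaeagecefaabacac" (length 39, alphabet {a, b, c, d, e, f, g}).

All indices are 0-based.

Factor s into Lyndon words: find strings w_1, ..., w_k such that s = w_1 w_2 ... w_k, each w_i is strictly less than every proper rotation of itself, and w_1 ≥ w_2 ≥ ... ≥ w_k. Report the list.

["f", "eef", "c", "aegfbbec", "accfcefdbeeaeagecef", "aabacac"]

emit factor 1: 'f' (i=0, period=1)
emit factor 2: 'eef' (i=1, period=3)
emit factor 3: 'c' (i=4, period=1)
emit factor 4: 'aegfbbec' (i=5, period=8)
emit factor 5: 'accfcefdbeeaeagecef' (i=13, period=19)
emit factor 6: 'aabacac' (i=32, period=7)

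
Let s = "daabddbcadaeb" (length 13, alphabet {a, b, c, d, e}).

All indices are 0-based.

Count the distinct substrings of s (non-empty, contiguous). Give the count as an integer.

sorted suffixes:
  #0 SA[0]=1  'aabddbcadaeb'
  #1 SA[1]=2  'abddbcadaeb'
  #2 SA[2]=8  'adaeb'
  #3 SA[3]=10  'aeb'
  #4 SA[4]=12  'b'
  #5 SA[5]=6  'bcadaeb'
  #6 SA[6]=3  'bddbcadaeb'
  #7 SA[7]=7  'cadaeb'
  #8 SA[8]=0  'daabddbcadaeb'
  #9 SA[9]=9  'daeb'
  #10 SA[10]=5  'dbcadaeb'
  #11 SA[11]=4  'ddbcadaeb'
  #12 SA[12]=11  'eb'

SA = [1, 2, 8, 10, 12, 6, 3, 7, 0, 9, 5, 4, 11]
rank  pair      lcp
   1  s[1:],s[2:]  1  'a'
   2  s[2:],s[8:]  1  'a'
   3  s[8:],s[10:]  1  'a'
   4  s[10:],s[12:]  0  ''
   5  s[12:],s[6:]  1  'b'
   6  s[6:],s[3:]  1  'b'
   7  s[3:],s[7:]  0  ''
   8  s[7:],s[0:]  0  ''
   9  s[0:],s[9:]  2  'da'
  10  s[9:],s[5:]  1  'd'
  11  s[5:],s[4:]  1  'd'
  12  s[4:],s[11:]  0  ''

n(n+1)/2 = 13·14/2 = 91
Σ LCP = 0 + 1 + 1 + 1 + 0 + 1 + 1 + 0 + 0 + 2 + 1 + 1 + 0 = 9
distinct = 91 − 9 = 82

82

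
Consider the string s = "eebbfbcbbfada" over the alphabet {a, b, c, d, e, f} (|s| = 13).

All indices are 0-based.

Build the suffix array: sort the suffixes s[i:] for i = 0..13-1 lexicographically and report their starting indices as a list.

[12, 10, 7, 2, 5, 8, 3, 6, 11, 1, 0, 9, 4]

rank | idx | suffix
   0 |  12 | a
   1 |  10 | ada
   2 |   7 | bbfada
   3 |   2 | bbfbcbbfada
   4 |   5 | bcbbfada
   5 |   8 | bfada
   6 |   3 | bfbcbbfada
   7 |   6 | cbbfada
   8 |  11 | da
   9 |   1 | ebbfbcbbfada
  10 |   0 | eebbfbcbbfada
  11 |   9 | fada
  12 |   4 | fbcbbfada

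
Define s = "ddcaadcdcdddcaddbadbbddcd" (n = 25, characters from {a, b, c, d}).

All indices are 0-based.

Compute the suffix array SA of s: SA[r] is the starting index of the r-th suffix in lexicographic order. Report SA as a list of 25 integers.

sorted suffixes:
  #0 SA[0]=3  'aadcdcdddcaddbadbbddcd'
  #1 SA[1]=17  'adbbddcd'
  #2 SA[2]=4  'adcdcdddcaddbadbbddcd'
  #3 SA[3]=13  'addbadbbddcd'
  #4 SA[4]=16  'badbbddcd'
  #5 SA[5]=19  'bbddcd'
  #6 SA[6]=20  'bddcd'
  #7 SA[7]=2  'caadcdcdddcaddbadbbddcd'
  #8 SA[8]=12  'caddbadbbddcd'
  #9 SA[9]=23  'cd'
  #10 SA[10]=6  'cdcdddcaddbadbbddcd'
  #11 SA[11]=8  'cdddcaddbadbbddcd'
  #12 SA[12]=24  'd'
  #13 SA[13]=15  'dbadbbddcd'
  #14 SA[14]=18  'dbbddcd'
  #15 SA[15]=1  'dcaadcdcdddcaddbadbbddcd'
  #16 SA[16]=11  'dcaddbadbbddcd'
  #17 SA[17]=22  'dcd'
  #18 SA[18]=5  'dcdcdddcaddbadbbddcd'
  #19 SA[19]=7  'dcdddcaddbadbbddcd'
  #20 SA[20]=14  'ddbadbbddcd'
  #21 SA[21]=0  'ddcaadcdcdddcaddbadbbddcd'
  #22 SA[22]=10  'ddcaddbadbbddcd'
  #23 SA[23]=21  'ddcd'
  #24 SA[24]=9  'dddcaddbadbbddcd'

[3, 17, 4, 13, 16, 19, 20, 2, 12, 23, 6, 8, 24, 15, 18, 1, 11, 22, 5, 7, 14, 0, 10, 21, 9]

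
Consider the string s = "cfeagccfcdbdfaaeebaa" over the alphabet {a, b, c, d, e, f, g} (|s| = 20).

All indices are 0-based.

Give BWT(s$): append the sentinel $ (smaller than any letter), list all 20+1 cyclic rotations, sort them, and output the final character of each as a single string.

rank  rotation               last
    0  $cfeagccfcdbdfaaeebaa  a
    1  a$cfeagccfcdbdfaaeeba  a
    2  aa$cfeagccfcdbdfaaeeb  b
    3  aaeebaa$cfeagccfcdbdf  f
    4  aeebaa$cfeagccfcdbdfa  a
    5  agccfcdbdfaaeebaa$cfe  e
    6  baa$cfeagccfcdbdfaaee  e
    7  bdfaaeebaa$cfeagccfcd  d
    8  ccfcdbdfaaeebaa$cfeag  g
    9  cdbdfaaeebaa$cfeagccf  f
   10  cfcdbdfaaeebaa$cfeagc  c
   11  cfeagccfcdbdfaaeebaa$  $
   12  dbdfaaeebaa$cfeagccfc  c
   13  dfaaeebaa$cfeagccfcdb  b
   14  eagccfcdbdfaaeebaa$cf  f
   15  ebaa$cfeagccfcdbdfaae  e
   16  eebaa$cfeagccfcdbdfaa  a
   17  faaeebaa$cfeagccfcdbd  d
   18  fcdbdfaaeebaa$cfeagcc  c
   19  feagccfcdbdfaaeebaa$c  c
   20  gccfcdbdfaaeebaa$cfea  a

aabfaeedgfc$cbfeadcca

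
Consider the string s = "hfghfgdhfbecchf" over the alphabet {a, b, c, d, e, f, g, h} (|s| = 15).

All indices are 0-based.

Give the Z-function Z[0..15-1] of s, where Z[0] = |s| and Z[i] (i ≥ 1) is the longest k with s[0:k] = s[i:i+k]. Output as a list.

[15, 0, 0, 3, 0, 0, 0, 2, 0, 0, 0, 0, 0, 2, 0]

Z[0]=15
i=1: fresh scan; Z[1]=0
i=2: fresh scan; Z[2]=0
i=3: fresh scan; Z[3]=3 grow→box=[3,6)
i=4: min(r-i=2, Z[1]=0)=0; Z[4]=0
i=5: min(r-i=1, Z[2]=0)=0; Z[5]=0
i=6: fresh scan; Z[6]=0
i=7: fresh scan; Z[7]=2 grow→box=[7,9)
i=8: min(r-i=1, Z[1]=0)=0; Z[8]=0
i=9: fresh scan; Z[9]=0
i=10: fresh scan; Z[10]=0
i=11: fresh scan; Z[11]=0
i=12: fresh scan; Z[12]=0
i=13: fresh scan; Z[13]=2 grow→box=[13,15)
i=14: min(r-i=1, Z[1]=0)=0; Z[14]=0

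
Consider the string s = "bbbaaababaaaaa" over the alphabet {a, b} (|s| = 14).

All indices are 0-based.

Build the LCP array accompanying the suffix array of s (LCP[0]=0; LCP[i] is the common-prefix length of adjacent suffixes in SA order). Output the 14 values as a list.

rank→(start, suffix):
  0 → (13, 'a')
  1 → (12, 'aa')
  2 → (11, 'aaa')
  3 → (10, 'aaaa')
  4 → (9, 'aaaaa')
  5 → (3, 'aaababaaaaa')
  6 → (4, 'aababaaaaa')
  7 → (7, 'abaaaaa')
  8 → (5, 'ababaaaaa')
  9 → (8, 'baaaaa')
  10 → (2, 'baaababaaaaa')
  11 → (6, 'babaaaaa')
  12 → (1, 'bbaaababaaaaa')
  13 → (0, 'bbbaaababaaaaa')

SA = [13, 12, 11, 10, 9, 3, 4, 7, 5, 8, 2, 6, 1, 0]
[i] adj suffixes → lcp
  [1] 13/12 → 1 ('a')
  [2] 12/11 → 2 ('aa')
  [3] 11/10 → 3 ('aaa')
  [4] 10/9 → 4 ('aaaa')
  [5] 9/3 → 3 ('aaa')
  [6] 3/4 → 2 ('aa')
  [7] 4/7 → 1 ('a')
  [8] 7/5 → 3 ('aba')
  [9] 5/8 → 0 ('')
  [10] 8/2 → 4 ('baaa')
  [11] 2/6 → 2 ('ba')
  [12] 6/1 → 1 ('b')
  [13] 1/0 → 2 ('bb')

[0, 1, 2, 3, 4, 3, 2, 1, 3, 0, 4, 2, 1, 2]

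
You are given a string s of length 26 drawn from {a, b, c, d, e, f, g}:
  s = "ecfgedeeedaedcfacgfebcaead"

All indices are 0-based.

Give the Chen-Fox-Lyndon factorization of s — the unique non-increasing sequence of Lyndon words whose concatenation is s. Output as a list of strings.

["e", "cfgedeeed", "aedcf", "acgfebcaead"]

emit factor 1: 'e' (i=0, period=1)
emit factor 2: 'cfgedeeed' (i=1, period=9)
emit factor 3: 'aedcf' (i=10, period=5)
emit factor 4: 'acgfebcaead' (i=15, period=11)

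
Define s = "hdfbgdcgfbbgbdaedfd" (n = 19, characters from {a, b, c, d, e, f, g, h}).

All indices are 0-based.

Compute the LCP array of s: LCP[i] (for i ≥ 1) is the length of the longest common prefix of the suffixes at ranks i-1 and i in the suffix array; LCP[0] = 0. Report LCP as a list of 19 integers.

[0, 0, 1, 1, 2, 0, 0, 1, 1, 1, 2, 0, 0, 2, 1, 0, 1, 1, 0]

rank | idx | suffix
   0 |  14 | aedfd
   1 |   9 | bbgbdaedfd
   2 |  12 | bdaedfd
   3 |  10 | bgbdaedfd
   4 |   3 | bgdcgfbbgbdaedfd
   5 |   6 | cgfbbgbdaedfd
   6 |  18 | d
   7 |  13 | daedfd
   8 |   5 | dcgfbbgbdaedfd
   9 |   1 | dfbgdcgfbbgbdaedfd
  10 |  16 | dfd
  11 |  15 | edfd
  12 |   8 | fbbgbdaedfd
  13 |   2 | fbgdcgfbbgbdaedfd
  14 |  17 | fd
  15 |  11 | gbdaedfd
  16 |   4 | gdcgfbbgbdaedfd
  17 |   7 | gfbbgbdaedfd
  18 |   0 | hdfbgdcgfbbgbdaedfd

SA = [14, 9, 12, 10, 3, 6, 18, 13, 5, 1, 16, 15, 8, 2, 17, 11, 4, 7, 0]
i: (SA[i-1],SA[i]) lcp shared
  1: (14,9) 0 ''
  2: (9,12) 1 'b'
  3: (12,10) 1 'b'
  4: (10,3) 2 'bg'
  5: (3,6) 0 ''
  6: (6,18) 0 ''
  7: (18,13) 1 'd'
  8: (13,5) 1 'd'
  9: (5,1) 1 'd'
  10: (1,16) 2 'df'
  11: (16,15) 0 ''
  12: (15,8) 0 ''
  13: (8,2) 2 'fb'
  14: (2,17) 1 'f'
  15: (17,11) 0 ''
  16: (11,4) 1 'g'
  17: (4,7) 1 'g'
  18: (7,0) 0 ''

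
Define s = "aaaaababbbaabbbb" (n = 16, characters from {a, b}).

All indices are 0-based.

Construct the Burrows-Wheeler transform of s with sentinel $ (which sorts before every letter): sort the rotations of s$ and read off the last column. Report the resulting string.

rank  rotation           last
    0  $aaaaababbbaabbbb  b
    1  aaaaababbbaabbbb$  $
    2  aaaababbbaabbbb$a  a
    3  aaababbbaabbbb$aa  a
    4  aababbbaabbbb$aaa  a
    5  aabbbb$aaaaababbb  b
    6  ababbbaabbbb$aaaa  a
    7  abbbaabbbb$aaaaab  b
    8  abbbb$aaaaababbba  a
    9  b$aaaaababbbaabbb  b
   10  baabbbb$aaaaababb  b
   11  babbbaabbbb$aaaaa  a
   12  bb$aaaaababbbaabb  b
   13  bbaabbbb$aaaaabab  b
   14  bbb$aaaaababbbaab  b
   15  bbbaabbbb$aaaaaba  a
   16  bbbb$aaaaababbbaa  a

b$aaabababbabbbaa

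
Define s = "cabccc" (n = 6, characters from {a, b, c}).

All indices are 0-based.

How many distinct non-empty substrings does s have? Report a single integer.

17

rank→(start, suffix):
  0 → (1, 'abccc')
  1 → (2, 'bccc')
  2 → (5, 'c')
  3 → (0, 'cabccc')
  4 → (4, 'cc')
  5 → (3, 'ccc')

SA = [1, 2, 5, 0, 4, 3]
i: (SA[i-1],SA[i]) lcp shared
  1: (1,2) 0 ''
  2: (2,5) 0 ''
  3: (5,0) 1 'c'
  4: (0,4) 1 'c'
  5: (4,3) 2 'cc'

n(n+1)/2 = 6·7/2 = 21
Σ LCP = 0 + 0 + 0 + 1 + 1 + 2 = 4
distinct = 21 − 4 = 17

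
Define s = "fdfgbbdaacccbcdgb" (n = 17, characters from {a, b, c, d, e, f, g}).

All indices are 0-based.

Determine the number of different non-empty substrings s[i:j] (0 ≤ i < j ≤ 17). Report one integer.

rank | idx | suffix
   0 |   7 | aacccbcdgb
   1 |   8 | acccbcdgb
   2 |  16 | b
   3 |   4 | bbdaacccbcdgb
   4 |  12 | bcdgb
   5 |   5 | bdaacccbcdgb
   6 |  11 | cbcdgb
   7 |  10 | ccbcdgb
   8 |   9 | cccbcdgb
   9 |  13 | cdgb
  10 |   6 | daacccbcdgb
  11 |   1 | dfgbbdaacccbcdgb
  12 |  14 | dgb
  13 |   0 | fdfgbbdaacccbcdgb
  14 |   2 | fgbbdaacccbcdgb
  15 |  15 | gb
  16 |   3 | gbbdaacccbcdgb

SA = [7, 8, 16, 4, 12, 5, 11, 10, 9, 13, 6, 1, 14, 0, 2, 15, 3]
rank  pair      lcp
   1  s[7:],s[8:]  1  'a'
   2  s[8:],s[16:]  0  ''
   3  s[16:],s[4:]  1  'b'
   4  s[4:],s[12:]  1  'b'
   5  s[12:],s[5:]  1  'b'
   6  s[5:],s[11:]  0  ''
   7  s[11:],s[10:]  1  'c'
   8  s[10:],s[9:]  2  'cc'
   9  s[9:],s[13:]  1  'c'
  10  s[13:],s[6:]  0  ''
  11  s[6:],s[1:]  1  'd'
  12  s[1:],s[14:]  1  'd'
  13  s[14:],s[0:]  0  ''
  14  s[0:],s[2:]  1  'f'
  15  s[2:],s[15:]  0  ''
  16  s[15:],s[3:]  2  'gb'

n(n+1)/2 = 17·18/2 = 153
Σ LCP = 0 + 1 + 0 + 1 + 1 + 1 + 0 + 1 + 2 + 1 + 0 + 1 + 1 + 0 + 1 + 0 + 2 = 13
distinct = 153 − 13 = 140

140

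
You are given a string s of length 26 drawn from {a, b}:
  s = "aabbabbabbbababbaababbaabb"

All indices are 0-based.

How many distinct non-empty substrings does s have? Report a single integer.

sorted suffixes:
  #0 SA[0]=16  'aababbaabb'
  #1 SA[1]=22  'aabb'
  #2 SA[2]=0  'aabbabbabbbababbaababbaabb'
  #3 SA[3]=11  'ababbaababbaabb'
  #4 SA[4]=17  'ababbaabb'
  #5 SA[5]=23  'abb'
  #6 SA[6]=13  'abbaababbaabb'
  #7 SA[7]=19  'abbaabb'
  #8 SA[8]=1  'abbabbabbbababbaababbaabb'
  #9 SA[9]=4  'abbabbbababbaababbaabb'
  #10 SA[10]=7  'abbbababbaababbaabb'
  #11 SA[11]=25  'b'
  #12 SA[12]=15  'baababbaabb'
  #13 SA[13]=21  'baabb'
  #14 SA[14]=10  'bababbaababbaabb'
  #15 SA[15]=12  'babbaababbaabb'
  #16 SA[16]=18  'babbaabb'
  #17 SA[17]=3  'babbabbbababbaababbaabb'
  #18 SA[18]=6  'babbbababbaababbaabb'
  #19 SA[19]=24  'bb'
  #20 SA[20]=14  'bbaababbaabb'
  #21 SA[21]=20  'bbaabb'
  #22 SA[22]=9  'bbababbaababbaabb'
  #23 SA[23]=2  'bbabbabbbababbaababbaabb'
  #24 SA[24]=5  'bbabbbababbaababbaabb'
  #25 SA[25]=8  'bbbababbaababbaabb'

SA = [16, 22, 0, 11, 17, 23, 13, 19, 1, 4, 7, 25, 15, 21, 10, 12, 18, 3, 6, 24, 14, 20, 9, 2, 5, 8]
i: (SA[i-1],SA[i]) lcp shared
  1: (16,22) 3 'aab'
  2: (22,0) 4 'aabb'
  3: (0,11) 1 'a'
  4: (11,17) 8 'ababbaab'
  5: (17,23) 2 'ab'
  6: (23,13) 3 'abb'
  7: (13,19) 6 'abbaab'
  8: (19,1) 4 'abba'
  9: (1,4) 6 'abbabb'
  10: (4,7) 3 'abb'
  11: (7,25) 0 ''
  12: (25,15) 1 'b'
  13: (15,21) 4 'baab'
  14: (21,10) 2 'ba'
  15: (10,12) 3 'bab'
  16: (12,18) 7 'babbaab'
  17: (18,3) 5 'babba'
  18: (3,6) 4 'babb'
  19: (6,24) 1 'b'
  20: (24,14) 2 'bb'
  21: (14,20) 5 'bbaab'
  22: (20,9) 3 'bba'
  23: (9,2) 4 'bbab'
  24: (2,5) 5 'bbabb'
  25: (5,8) 2 'bb'

n(n+1)/2 = 26·27/2 = 351
Σ LCP = 0 + 3 + 4 + 1 + 8 + 2 + 3 + 6 + 4 + 6 + 3 + 0 + 1 + 4 + 2 + 3 + 7 + 5 + 4 + 1 + 2 + 5 + 3 + 4 + 5 + 2 = 88
distinct = 351 − 88 = 263

263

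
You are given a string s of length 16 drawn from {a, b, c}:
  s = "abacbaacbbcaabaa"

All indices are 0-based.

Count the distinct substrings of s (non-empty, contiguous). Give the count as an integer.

sorted suffixes:
  #0 SA[0]=15  'a'
  #1 SA[1]=14  'aa'
  #2 SA[2]=11  'aabaa'
  #3 SA[3]=5  'aacbbcaabaa'
  #4 SA[4]=12  'abaa'
  #5 SA[5]=0  'abacbaacbbcaabaa'
  #6 SA[6]=2  'acbaacbbcaabaa'
  #7 SA[7]=6  'acbbcaabaa'
  #8 SA[8]=13  'baa'
  #9 SA[9]=4  'baacbbcaabaa'
  #10 SA[10]=1  'bacbaacbbcaabaa'
  #11 SA[11]=8  'bbcaabaa'
  #12 SA[12]=9  'bcaabaa'
  #13 SA[13]=10  'caabaa'
  #14 SA[14]=3  'cbaacbbcaabaa'
  #15 SA[15]=7  'cbbcaabaa'

SA = [15, 14, 11, 5, 12, 0, 2, 6, 13, 4, 1, 8, 9, 10, 3, 7]
rank  pair      lcp
   1  s[15:],s[14:]  1  'a'
   2  s[14:],s[11:]  2  'aa'
   3  s[11:],s[5:]  2  'aa'
   4  s[5:],s[12:]  1  'a'
   5  s[12:],s[0:]  3  'aba'
   6  s[0:],s[2:]  1  'a'
   7  s[2:],s[6:]  3  'acb'
   8  s[6:],s[13:]  0  ''
   9  s[13:],s[4:]  3  'baa'
  10  s[4:],s[1:]  2  'ba'
  11  s[1:],s[8:]  1  'b'
  12  s[8:],s[9:]  1  'b'
  13  s[9:],s[10:]  0  ''
  14  s[10:],s[3:]  1  'c'
  15  s[3:],s[7:]  2  'cb'

n(n+1)/2 = 16·17/2 = 136
Σ LCP = 0 + 1 + 2 + 2 + 1 + 3 + 1 + 3 + 0 + 3 + 2 + 1 + 1 + 0 + 1 + 2 = 23
distinct = 136 − 23 = 113

113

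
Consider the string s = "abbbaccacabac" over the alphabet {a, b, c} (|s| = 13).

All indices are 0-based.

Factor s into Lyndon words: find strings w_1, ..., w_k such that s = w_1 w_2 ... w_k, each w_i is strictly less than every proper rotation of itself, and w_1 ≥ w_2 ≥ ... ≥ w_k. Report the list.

emit factor 1: 'abbbaccac' (i=0, period=9)
emit factor 2: 'abac' (i=9, period=4)

["abbbaccac", "abac"]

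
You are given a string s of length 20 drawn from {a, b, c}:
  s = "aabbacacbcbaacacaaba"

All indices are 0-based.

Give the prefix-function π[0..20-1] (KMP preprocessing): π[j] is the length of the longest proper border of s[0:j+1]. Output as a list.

π[0] = 0
j=1 s[j]='a': π[1]=1 (border 'a')
j=2 s[j]='b': k: 1→0; π[2]=0 (border '')
j=3 s[j]='b': π[3]=0 (border '')
j=4 s[j]='a': π[4]=1 (border 'a')
j=5 s[j]='c': k: 1→0; π[5]=0 (border '')
j=6 s[j]='a': π[6]=1 (border 'a')
j=7 s[j]='c': k: 1→0; π[7]=0 (border '')
j=8 s[j]='b': π[8]=0 (border '')
j=9 s[j]='c': π[9]=0 (border '')
j=10 s[j]='b': π[10]=0 (border '')
j=11 s[j]='a': π[11]=1 (border 'a')
j=12 s[j]='a': π[12]=2 (border 'aa')
j=13 s[j]='c': k: 2→1→0; π[13]=0 (border '')
j=14 s[j]='a': π[14]=1 (border 'a')
j=15 s[j]='c': k: 1→0; π[15]=0 (border '')
j=16 s[j]='a': π[16]=1 (border 'a')
j=17 s[j]='a': π[17]=2 (border 'aa')
j=18 s[j]='b': π[18]=3 (border 'aab')
j=19 s[j]='a': k: 3→0; π[19]=1 (border 'a')

[0, 1, 0, 0, 1, 0, 1, 0, 0, 0, 0, 1, 2, 0, 1, 0, 1, 2, 3, 1]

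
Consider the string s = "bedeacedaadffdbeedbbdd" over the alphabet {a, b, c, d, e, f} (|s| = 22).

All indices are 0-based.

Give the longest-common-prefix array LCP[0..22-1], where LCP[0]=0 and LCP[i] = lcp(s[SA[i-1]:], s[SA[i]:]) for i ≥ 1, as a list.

rank→(start, suffix):
  0 → (8, 'aadffdbeedbbdd')
  1 → (4, 'acedaadffdbeedbbdd')
  2 → (9, 'adffdbeedbbdd')
  3 → (18, 'bbdd')
  4 → (19, 'bdd')
  5 → (0, 'bedeacedaadffdbeedbbdd')
  6 → (14, 'beedbbdd')
  7 → (5, 'cedaadffdbeedbbdd')
  8 → (21, 'd')
  9 → (7, 'daadffdbeedbbdd')
  10 → (17, 'dbbdd')
  11 → (13, 'dbeedbbdd')
  12 → (20, 'dd')
  13 → (2, 'deacedaadffdbeedbbdd')
  14 → (10, 'dffdbeedbbdd')
  15 → (3, 'eacedaadffdbeedbbdd')
  16 → (6, 'edaadffdbeedbbdd')
  17 → (16, 'edbbdd')
  18 → (1, 'edeacedaadffdbeedbbdd')
  19 → (15, 'eedbbdd')
  20 → (12, 'fdbeedbbdd')
  21 → (11, 'ffdbeedbbdd')

SA = [8, 4, 9, 18, 19, 0, 14, 5, 21, 7, 17, 13, 20, 2, 10, 3, 6, 16, 1, 15, 12, 11]
rank  pair      lcp
   1  s[8:],s[4:]  1  'a'
   2  s[4:],s[9:]  1  'a'
   3  s[9:],s[18:]  0  ''
   4  s[18:],s[19:]  1  'b'
   5  s[19:],s[0:]  1  'b'
   6  s[0:],s[14:]  2  'be'
   7  s[14:],s[5:]  0  ''
   8  s[5:],s[21:]  0  ''
   9  s[21:],s[7:]  1  'd'
  10  s[7:],s[17:]  1  'd'
  11  s[17:],s[13:]  2  'db'
  12  s[13:],s[20:]  1  'd'
  13  s[20:],s[2:]  1  'd'
  14  s[2:],s[10:]  1  'd'
  15  s[10:],s[3:]  0  ''
  16  s[3:],s[6:]  1  'e'
  17  s[6:],s[16:]  2  'ed'
  18  s[16:],s[1:]  2  'ed'
  19  s[1:],s[15:]  1  'e'
  20  s[15:],s[12:]  0  ''
  21  s[12:],s[11:]  1  'f'

[0, 1, 1, 0, 1, 1, 2, 0, 0, 1, 1, 2, 1, 1, 1, 0, 1, 2, 2, 1, 0, 1]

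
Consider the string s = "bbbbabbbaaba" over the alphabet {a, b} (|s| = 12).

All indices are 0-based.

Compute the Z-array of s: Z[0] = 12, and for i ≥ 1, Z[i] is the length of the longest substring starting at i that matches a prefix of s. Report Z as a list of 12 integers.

Z[0]=12
i=1: outside box; Z[1]=3 grow→box=[1,4)
i=2: min(r-i=2, Z[1]=3)=2; Z[2]=2
i=3: min(r-i=1, Z[2]=2)=1; Z[3]=1
i=4: outside box; Z[4]=0
i=5: outside box; Z[5]=3 grow→box=[5,8)
i=6: min(r-i=2, Z[1]=3)=2; Z[6]=2
i=7: min(r-i=1, Z[2]=2)=1; Z[7]=1
i=8: outside box; Z[8]=0
i=9: outside box; Z[9]=0
i=10: outside box; Z[10]=1 grow→box=[10,11)
i=11: outside box; Z[11]=0

[12, 3, 2, 1, 0, 3, 2, 1, 0, 0, 1, 0]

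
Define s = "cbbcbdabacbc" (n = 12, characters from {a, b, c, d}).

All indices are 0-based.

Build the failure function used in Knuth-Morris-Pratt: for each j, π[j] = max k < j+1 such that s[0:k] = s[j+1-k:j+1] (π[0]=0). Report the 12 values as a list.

π[0] = 0
j=1 s[j]='b': π[1]=0 (border '')
j=2 s[j]='b': π[2]=0 (border '')
j=3 s[j]='c': π[3]=1 (border 'c')
j=4 s[j]='b': π[4]=2 (border 'cb')
j=5 s[j]='d': k: 2→0; π[5]=0 (border '')
j=6 s[j]='a': π[6]=0 (border '')
j=7 s[j]='b': π[7]=0 (border '')
j=8 s[j]='a': π[8]=0 (border '')
j=9 s[j]='c': π[9]=1 (border 'c')
j=10 s[j]='b': π[10]=2 (border 'cb')
j=11 s[j]='c': k: 2→0; π[11]=1 (border 'c')

[0, 0, 0, 1, 2, 0, 0, 0, 0, 1, 2, 1]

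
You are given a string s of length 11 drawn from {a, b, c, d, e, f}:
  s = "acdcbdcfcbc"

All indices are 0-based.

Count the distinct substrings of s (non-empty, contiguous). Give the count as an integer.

rank→(start, suffix):
  0 → (0, 'acdcbdcfcbc')
  1 → (9, 'bc')
  2 → (4, 'bdcfcbc')
  3 → (10, 'c')
  4 → (8, 'cbc')
  5 → (3, 'cbdcfcbc')
  6 → (1, 'cdcbdcfcbc')
  7 → (6, 'cfcbc')
  8 → (2, 'dcbdcfcbc')
  9 → (5, 'dcfcbc')
  10 → (7, 'fcbc')

SA = [0, 9, 4, 10, 8, 3, 1, 6, 2, 5, 7]
rank  pair      lcp
   1  s[0:],s[9:]  0  ''
   2  s[9:],s[4:]  1  'b'
   3  s[4:],s[10:]  0  ''
   4  s[10:],s[8:]  1  'c'
   5  s[8:],s[3:]  2  'cb'
   6  s[3:],s[1:]  1  'c'
   7  s[1:],s[6:]  1  'c'
   8  s[6:],s[2:]  0  ''
   9  s[2:],s[5:]  2  'dc'
  10  s[5:],s[7:]  0  ''

n(n+1)/2 = 11·12/2 = 66
Σ LCP = 0 + 0 + 1 + 0 + 1 + 2 + 1 + 1 + 0 + 2 + 0 = 8
distinct = 66 − 8 = 58

58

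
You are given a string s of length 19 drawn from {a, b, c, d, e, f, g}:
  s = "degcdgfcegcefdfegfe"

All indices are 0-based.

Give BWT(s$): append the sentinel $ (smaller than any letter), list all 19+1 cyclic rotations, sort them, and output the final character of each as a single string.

rank  rotation              last
    0  $degcdgfcegcefdfegfe  e
    1  cdgfcegcefdfegfe$deg  g
    2  cefdfegfe$degcdgfceg  g
    3  cegcefdfegfe$degcdgf  f
    4  degcdgfcegcefdfegfe$  $
    5  dfegfe$degcdgfcegcef  f
    6  dgfcegcefdfegfe$degc  c
    7  e$degcdgfcegcefdfegf  f
    8  efdfegfe$degcdgfcegc  c
    9  egcdgfcegcefdfegfe$d  d
   10  egcefdfegfe$degcdgfc  c
   11  egfe$degcdgfcegcefdf  f
   12  fcegcefdfegfe$degcdg  g
   13  fdfegfe$degcdgfcegce  e
   14  fe$degcdgfcegcefdfeg  g
   15  fegfe$degcdgfcegcefd  d
   16  gcdgfcegcefdfegfe$de  e
   17  gcefdfegfe$degcdgfce  e
   18  gfcegcefdfegfe$degcd  d
   19  gfe$degcdgfcegcefdfe  e

eggf$fcfcdcfgegdeede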